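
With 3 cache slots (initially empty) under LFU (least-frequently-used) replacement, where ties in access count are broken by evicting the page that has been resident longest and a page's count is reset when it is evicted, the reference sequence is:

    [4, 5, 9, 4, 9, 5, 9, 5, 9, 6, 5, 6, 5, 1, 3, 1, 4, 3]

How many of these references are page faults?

9

4 → fault, frames (4)
5 → fault, frames (4 5)
9 → fault, frames (4 5 9)
4 → hit
9 → hit
5 → hit
9 → hit
5 → hit
9 → hit
6 → fault, evict 4, frames (5 9 6)
5 → hit
6 → hit
5 → hit
1 → fault, evict 6, frames (5 9 1)
3 → fault, evict 1, frames (5 9 3)
1 → fault, evict 3, frames (5 9 1)
4 → fault, evict 1, frames (5 9 4)
3 → fault, evict 4, frames (5 9 3)
Page faults: 9.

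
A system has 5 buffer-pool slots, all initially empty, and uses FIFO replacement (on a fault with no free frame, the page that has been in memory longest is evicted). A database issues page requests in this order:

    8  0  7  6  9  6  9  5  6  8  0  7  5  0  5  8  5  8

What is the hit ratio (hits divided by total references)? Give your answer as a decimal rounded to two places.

0.50

8: fault, frames [8]
0: fault, frames [8, 0]
7: fault, frames [8, 0, 7]
6: fault, frames [8, 0, 7, 6]
9: fault, frames [8, 0, 7, 6, 9]
6: hit
9: hit
5: fault, evict 8, frames [0, 7, 6, 9, 5]
6: hit
8: fault, evict 0, frames [7, 6, 9, 5, 8]
0: fault, evict 7, frames [6, 9, 5, 8, 0]
7: fault, evict 6, frames [9, 5, 8, 0, 7]
5: hit
0: hit
5: hit
8: hit
5: hit
8: hit
Hits: 9 of 18 references → 9/18 = 0.5000.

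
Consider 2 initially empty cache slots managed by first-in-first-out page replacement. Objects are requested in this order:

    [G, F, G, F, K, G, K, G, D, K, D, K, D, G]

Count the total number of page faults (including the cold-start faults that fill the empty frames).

G → miss, frames {G}
F → miss, frames {G,F}
G → hit
F → hit
K → miss, evict G, frames {F,K}
G → miss, evict F, frames {K,G}
K → hit
G → hit
D → miss, evict K, frames {G,D}
K → miss, evict G, frames {D,K}
D → hit
K → hit
D → hit
G → miss, evict D, frames {K,G}
Page faults: 7.

7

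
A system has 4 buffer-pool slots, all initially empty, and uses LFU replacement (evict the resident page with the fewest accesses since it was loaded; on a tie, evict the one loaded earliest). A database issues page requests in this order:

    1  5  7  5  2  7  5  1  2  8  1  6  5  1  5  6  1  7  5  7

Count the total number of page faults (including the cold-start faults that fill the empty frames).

10

1 → miss, frames {1}
5 → miss, frames {1,5}
7 → miss, frames {1,5,7}
5 → hit
2 → miss, frames {1,5,7,2}
7 → hit
5 → hit
1 → hit
2 → hit
8 → miss, evict 1, frames {5,7,2,8}
1 → miss, evict 8, frames {5,7,2,1}
6 → miss, evict 1, frames {5,7,2,6}
5 → hit
1 → miss, evict 6, frames {5,7,2,1}
5 → hit
6 → miss, evict 1, frames {5,7,2,6}
1 → miss, evict 6, frames {5,7,2,1}
7 → hit
5 → hit
7 → hit
Page faults: 10.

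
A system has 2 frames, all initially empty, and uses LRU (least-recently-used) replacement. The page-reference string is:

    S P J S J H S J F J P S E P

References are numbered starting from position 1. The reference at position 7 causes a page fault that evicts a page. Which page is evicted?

pos 1: S → fault, frames [S]
pos 2: P → fault, frames [S, P]
pos 3: J → fault, evict S, frames [P, J]
pos 4: S → fault, evict P, frames [J, S]
pos 5: J → hit
pos 6: H → fault, evict S, frames [J, H]
pos 7: S → fault, evict J, frames [H, S]
At position 7, page J is evicted.

J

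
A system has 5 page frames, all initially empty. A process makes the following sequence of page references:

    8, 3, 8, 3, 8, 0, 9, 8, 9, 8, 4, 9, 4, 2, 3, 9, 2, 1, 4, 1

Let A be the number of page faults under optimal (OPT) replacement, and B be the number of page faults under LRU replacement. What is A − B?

Under OPT: F F . . . F F . . . F . . F . . . F . . → 7 faults.
Under LRU: F F . . . F F . . . F . . F F . . F . . → 8 faults.
A − B = 7 − 8 = -1.

-1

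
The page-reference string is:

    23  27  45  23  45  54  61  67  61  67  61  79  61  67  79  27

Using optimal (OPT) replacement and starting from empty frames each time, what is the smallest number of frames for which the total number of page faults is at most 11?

f=1: 16 faults
f=2: 9 faults
f=3: 8 faults
f=4: 7 faults
f=5: 7 faults
f=6: 7 faults
f=7: 7 faults
Smallest f with faults ≤ 11 is 2.

2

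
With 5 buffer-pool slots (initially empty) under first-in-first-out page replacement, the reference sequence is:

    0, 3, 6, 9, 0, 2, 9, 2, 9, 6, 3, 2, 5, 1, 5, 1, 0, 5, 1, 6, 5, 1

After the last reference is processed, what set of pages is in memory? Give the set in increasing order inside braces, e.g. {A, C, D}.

0 → miss, frames {0}
3 → miss, frames {0,3}
6 → miss, frames {0,3,6}
9 → miss, frames {0,3,6,9}
0 → hit
2 → miss, frames {0,3,6,9,2}
9 → hit
2 → hit
9 → hit
6 → hit
3 → hit
2 → hit
5 → miss, evict 0, frames {3,6,9,2,5}
1 → miss, evict 3, frames {6,9,2,5,1}
5 → hit
1 → hit
0 → miss, evict 6, frames {9,2,5,1,0}
5 → hit
1 → hit
6 → miss, evict 9, frames {2,5,1,0,6}
5 → hit
1 → hit

{0, 1, 2, 5, 6}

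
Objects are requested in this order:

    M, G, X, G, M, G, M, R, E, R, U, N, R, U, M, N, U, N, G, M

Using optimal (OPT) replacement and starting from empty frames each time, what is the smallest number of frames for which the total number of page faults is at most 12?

3

f=1: 20 faults
f=2: 13 faults
f=3: 9 faults
f=4: 8 faults
f=5: 7 faults
f=6: 7 faults
f=7: 7 faults
Smallest f with faults ≤ 12 is 3.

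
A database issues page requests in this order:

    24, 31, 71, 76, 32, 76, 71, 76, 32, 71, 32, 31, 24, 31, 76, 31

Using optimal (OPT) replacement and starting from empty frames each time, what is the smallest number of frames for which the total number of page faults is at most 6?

f=1: 16 faults
f=2: 10 faults
f=3: 7 faults
f=4: 6 faults
f=5: 5 faults
Smallest f with faults ≤ 6 is 4.

4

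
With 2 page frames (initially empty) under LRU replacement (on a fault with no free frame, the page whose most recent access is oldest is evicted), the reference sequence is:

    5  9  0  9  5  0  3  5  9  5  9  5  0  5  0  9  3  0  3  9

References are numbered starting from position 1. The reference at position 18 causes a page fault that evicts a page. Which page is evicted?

pos 1: 5 -> miss, frames {5}
pos 2: 9 -> miss, frames {5,9}
pos 3: 0 -> miss, evict 5, frames {9,0}
pos 4: 9 -> hit
pos 5: 5 -> miss, evict 0, frames {9,5}
pos 6: 0 -> miss, evict 9, frames {5,0}
pos 7: 3 -> miss, evict 5, frames {0,3}
pos 8: 5 -> miss, evict 0, frames {3,5}
pos 9: 9 -> miss, evict 3, frames {5,9}
pos 10: 5 -> hit
pos 11: 9 -> hit
pos 12: 5 -> hit
pos 13: 0 -> miss, evict 9, frames {5,0}
pos 14: 5 -> hit
pos 15: 0 -> hit
pos 16: 9 -> miss, evict 5, frames {0,9}
pos 17: 3 -> miss, evict 0, frames {9,3}
pos 18: 0 -> miss, evict 9, frames {3,0}
At position 18, page 9 is evicted.

9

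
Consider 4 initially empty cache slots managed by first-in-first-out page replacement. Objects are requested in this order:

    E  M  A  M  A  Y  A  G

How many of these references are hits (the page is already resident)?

3

E → miss, frames {E}
M → miss, frames {E,M}
A → miss, frames {E,M,A}
M → hit
A → hit
Y → miss, frames {E,M,A,Y}
A → hit
G → miss, evict E, frames {M,A,Y,G}
Hits: 3.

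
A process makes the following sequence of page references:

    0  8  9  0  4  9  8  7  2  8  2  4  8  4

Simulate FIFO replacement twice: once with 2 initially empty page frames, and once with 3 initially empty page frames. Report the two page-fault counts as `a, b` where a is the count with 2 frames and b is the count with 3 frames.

2 frames: F F F F F F F F F F . F . . → 11 faults.
3 frames: F F F . F . . F F F . F . . → 8 faults.
8 < 11: adding a frame reduced faults, as is typical.

11, 8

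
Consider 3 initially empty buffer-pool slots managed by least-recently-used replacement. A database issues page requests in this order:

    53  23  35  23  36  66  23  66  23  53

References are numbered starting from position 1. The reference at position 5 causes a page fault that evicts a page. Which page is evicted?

53

pos 1: 53: fault, frames [53]
pos 2: 23: fault, frames [53, 23]
pos 3: 35: fault, frames [53, 23, 35]
pos 4: 23: hit
pos 5: 36: fault, evict 53, frames [35, 23, 36]
At position 5, page 53 is evicted.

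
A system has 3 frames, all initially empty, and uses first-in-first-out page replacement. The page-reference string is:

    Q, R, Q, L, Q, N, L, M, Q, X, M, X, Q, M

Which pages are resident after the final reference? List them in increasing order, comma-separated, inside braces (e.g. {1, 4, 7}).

{M, Q, X}

Q: miss, frames (Q)
R: miss, frames (Q R)
Q: hit
L: miss, frames (Q R L)
Q: hit
N: miss, evict Q, frames (R L N)
L: hit
M: miss, evict R, frames (L N M)
Q: miss, evict L, frames (N M Q)
X: miss, evict N, frames (M Q X)
M: hit
X: hit
Q: hit
M: hit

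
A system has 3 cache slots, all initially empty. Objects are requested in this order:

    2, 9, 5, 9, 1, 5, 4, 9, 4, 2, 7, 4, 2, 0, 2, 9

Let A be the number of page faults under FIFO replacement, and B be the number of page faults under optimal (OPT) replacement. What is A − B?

3

Under FIFO: F F F . F . F F . F F F . F F F → 12 faults.
Under OPT: F F F . F . F . . F F . . F . F → 9 faults.
A − B = 12 − 9 = 3.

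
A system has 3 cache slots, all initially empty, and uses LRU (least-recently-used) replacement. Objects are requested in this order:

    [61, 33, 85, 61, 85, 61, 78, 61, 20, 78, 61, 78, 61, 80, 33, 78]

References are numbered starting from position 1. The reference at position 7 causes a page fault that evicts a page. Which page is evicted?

33

pos 1: 61 -> miss, frames {61}
pos 2: 33 -> miss, frames {61,33}
pos 3: 85 -> miss, frames {61,33,85}
pos 4: 61 -> hit
pos 5: 85 -> hit
pos 6: 61 -> hit
pos 7: 78 -> miss, evict 33, frames {85,61,78}
At position 7, page 33 is evicted.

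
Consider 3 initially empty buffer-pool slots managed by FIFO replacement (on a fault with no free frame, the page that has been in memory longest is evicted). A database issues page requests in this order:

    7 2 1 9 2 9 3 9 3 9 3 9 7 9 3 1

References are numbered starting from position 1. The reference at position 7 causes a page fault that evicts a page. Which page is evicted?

pos 1: 7 → fault, frames {7}
pos 2: 2 → fault, frames {7,2}
pos 3: 1 → fault, frames {7,2,1}
pos 4: 9 → fault, evict 7, frames {2,1,9}
pos 5: 2 → hit
pos 6: 9 → hit
pos 7: 3 → fault, evict 2, frames {1,9,3}
At position 7, page 2 is evicted.

2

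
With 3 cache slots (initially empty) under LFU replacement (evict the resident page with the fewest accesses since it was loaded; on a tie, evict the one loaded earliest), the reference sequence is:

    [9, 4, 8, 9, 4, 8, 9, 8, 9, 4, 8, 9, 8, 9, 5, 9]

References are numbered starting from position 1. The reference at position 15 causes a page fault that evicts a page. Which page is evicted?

4

pos 1: 9 -> fault, frames {9}
pos 2: 4 -> fault, frames {9,4}
pos 3: 8 -> fault, frames {9,4,8}
pos 4: 9 -> hit
pos 5: 4 -> hit
pos 6: 8 -> hit
pos 7: 9 -> hit
pos 8: 8 -> hit
pos 9: 9 -> hit
pos 10: 4 -> hit
pos 11: 8 -> hit
pos 12: 9 -> hit
pos 13: 8 -> hit
pos 14: 9 -> hit
pos 15: 5 -> fault, evict 4, frames {9,8,5}
At position 15, page 4 is evicted.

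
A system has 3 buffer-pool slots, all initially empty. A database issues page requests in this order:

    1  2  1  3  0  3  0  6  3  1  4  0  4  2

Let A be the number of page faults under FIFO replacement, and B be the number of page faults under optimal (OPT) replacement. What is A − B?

1

Under FIFO: F F . F F . . F . F F F . F → 9 faults.
Under OPT: F F . F F . . F . . F F . F → 8 faults.
A − B = 9 − 8 = 1.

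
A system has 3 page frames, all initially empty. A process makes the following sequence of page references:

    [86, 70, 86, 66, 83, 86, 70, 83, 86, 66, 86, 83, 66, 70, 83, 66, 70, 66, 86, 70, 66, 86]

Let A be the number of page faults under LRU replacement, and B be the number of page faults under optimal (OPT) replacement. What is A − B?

Under LRU: F F . F F . F . . F . . . F . . . . F . . . → 8 faults.
Under OPT: F F . F F . . . . F . . . F . . . . F . . . → 7 faults.
A − B = 8 − 7 = 1.

1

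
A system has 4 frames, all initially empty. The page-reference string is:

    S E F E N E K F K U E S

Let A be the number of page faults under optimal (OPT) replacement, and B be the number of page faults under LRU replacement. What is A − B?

-1

Under OPT: F F F . F . F . . F . . → 6 faults.
Under LRU: F F F . F . F . . F . F → 7 faults.
A − B = 6 − 7 = -1.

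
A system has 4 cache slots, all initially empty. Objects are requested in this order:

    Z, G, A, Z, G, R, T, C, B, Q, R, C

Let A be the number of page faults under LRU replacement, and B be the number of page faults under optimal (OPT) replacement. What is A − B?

1

Under LRU: F F F . . F F F F F F . → 9 faults.
Under OPT: F F F . . F F F F F . . → 8 faults.
A − B = 9 − 8 = 1.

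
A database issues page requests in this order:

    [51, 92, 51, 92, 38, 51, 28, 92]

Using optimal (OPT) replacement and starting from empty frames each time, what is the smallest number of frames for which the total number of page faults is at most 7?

2

f=1: 8 faults
f=2: 5 faults
f=3: 4 faults
f=4: 4 faults
Smallest f with faults ≤ 7 is 2.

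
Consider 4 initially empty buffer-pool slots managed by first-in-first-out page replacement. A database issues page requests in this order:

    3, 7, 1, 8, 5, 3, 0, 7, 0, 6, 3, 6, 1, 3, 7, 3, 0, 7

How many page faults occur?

13

3: miss, frames {3}
7: miss, frames {3,7}
1: miss, frames {3,7,1}
8: miss, frames {3,7,1,8}
5: miss, evict 3, frames {7,1,8,5}
3: miss, evict 7, frames {1,8,5,3}
0: miss, evict 1, frames {8,5,3,0}
7: miss, evict 8, frames {5,3,0,7}
0: hit
6: miss, evict 5, frames {3,0,7,6}
3: hit
6: hit
1: miss, evict 3, frames {0,7,6,1}
3: miss, evict 0, frames {7,6,1,3}
7: hit
3: hit
0: miss, evict 7, frames {6,1,3,0}
7: miss, evict 6, frames {1,3,0,7}
Page faults: 13.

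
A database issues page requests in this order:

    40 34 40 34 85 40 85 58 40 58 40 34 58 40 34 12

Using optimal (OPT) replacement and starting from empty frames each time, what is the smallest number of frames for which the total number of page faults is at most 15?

2

f=1: 16 faults
f=2: 7 faults
f=3: 5 faults
f=4: 5 faults
f=5: 5 faults
Smallest f with faults ≤ 15 is 2.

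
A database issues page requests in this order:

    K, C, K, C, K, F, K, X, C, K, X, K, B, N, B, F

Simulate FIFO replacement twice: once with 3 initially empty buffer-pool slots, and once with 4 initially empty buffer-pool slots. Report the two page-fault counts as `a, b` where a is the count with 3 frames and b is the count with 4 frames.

8, 6

3 frames: F F . . . F . F . F . . F F . F → 8 faults.
4 frames: F F . . . F . F . . . . F F . . → 6 faults.
6 < 8: adding a frame reduced faults, as is typical.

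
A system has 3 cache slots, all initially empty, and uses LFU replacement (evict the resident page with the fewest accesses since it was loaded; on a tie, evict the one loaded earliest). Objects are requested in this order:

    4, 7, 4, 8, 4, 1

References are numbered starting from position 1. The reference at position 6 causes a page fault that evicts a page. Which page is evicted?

pos 1: 4: fault, frames (4)
pos 2: 7: fault, frames (4 7)
pos 3: 4: hit
pos 4: 8: fault, frames (4 7 8)
pos 5: 4: hit
pos 6: 1: fault, evict 7, frames (4 8 1)
At position 6, page 7 is evicted.

7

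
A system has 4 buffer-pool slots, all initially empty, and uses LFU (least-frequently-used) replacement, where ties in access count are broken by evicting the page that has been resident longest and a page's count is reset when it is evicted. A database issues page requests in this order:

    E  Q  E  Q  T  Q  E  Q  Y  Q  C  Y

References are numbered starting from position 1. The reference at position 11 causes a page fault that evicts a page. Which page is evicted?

pos 1: E → miss, frames (E)
pos 2: Q → miss, frames (E Q)
pos 3: E → hit
pos 4: Q → hit
pos 5: T → miss, frames (E Q T)
pos 6: Q → hit
pos 7: E → hit
pos 8: Q → hit
pos 9: Y → miss, frames (E Q T Y)
pos 10: Q → hit
pos 11: C → miss, evict T, frames (E Q Y C)
At position 11, page T is evicted.

T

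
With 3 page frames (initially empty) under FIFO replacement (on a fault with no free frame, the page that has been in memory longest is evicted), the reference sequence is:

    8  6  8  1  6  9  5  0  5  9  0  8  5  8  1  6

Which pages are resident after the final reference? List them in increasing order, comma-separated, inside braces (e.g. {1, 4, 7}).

8: fault, frames (8)
6: fault, frames (8 6)
8: hit
1: fault, frames (8 6 1)
6: hit
9: fault, evict 8, frames (6 1 9)
5: fault, evict 6, frames (1 9 5)
0: fault, evict 1, frames (9 5 0)
5: hit
9: hit
0: hit
8: fault, evict 9, frames (5 0 8)
5: hit
8: hit
1: fault, evict 5, frames (0 8 1)
6: fault, evict 0, frames (8 1 6)

{1, 6, 8}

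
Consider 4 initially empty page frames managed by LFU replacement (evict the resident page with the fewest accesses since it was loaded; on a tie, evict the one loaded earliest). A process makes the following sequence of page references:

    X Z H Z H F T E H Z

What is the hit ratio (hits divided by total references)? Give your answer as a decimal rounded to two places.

X: fault, frames [X]
Z: fault, frames [X, Z]
H: fault, frames [X, Z, H]
Z: hit
H: hit
F: fault, frames [X, Z, H, F]
T: fault, evict X, frames [Z, H, F, T]
E: fault, evict F, frames [Z, H, T, E]
H: hit
Z: hit
Hits: 4 of 10 references → 4/10 = 0.4000.

0.40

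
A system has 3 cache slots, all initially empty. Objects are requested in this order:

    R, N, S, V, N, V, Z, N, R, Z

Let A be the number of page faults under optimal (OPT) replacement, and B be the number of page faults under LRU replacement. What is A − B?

-1

Under OPT: F F F F . . F . . . → 5 faults.
Under LRU: F F F F . . F . F . → 6 faults.
A − B = 5 − 6 = -1.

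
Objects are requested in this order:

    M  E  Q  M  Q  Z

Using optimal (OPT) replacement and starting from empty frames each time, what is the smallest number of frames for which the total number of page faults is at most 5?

f=1: 6 faults
f=2: 4 faults
f=3: 4 faults
f=4: 4 faults
Smallest f with faults ≤ 5 is 2.

2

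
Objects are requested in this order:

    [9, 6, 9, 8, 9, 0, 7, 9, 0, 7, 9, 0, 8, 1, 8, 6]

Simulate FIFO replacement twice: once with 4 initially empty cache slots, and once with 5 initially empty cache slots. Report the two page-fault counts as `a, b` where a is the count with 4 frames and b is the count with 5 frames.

4 frames: F F . F . F F F . . . . . F F F → 9 faults.
5 frames: F F . F . F F . . . . . . F . . → 6 faults.
6 < 9: adding a frame reduced faults, as is typical.

9, 6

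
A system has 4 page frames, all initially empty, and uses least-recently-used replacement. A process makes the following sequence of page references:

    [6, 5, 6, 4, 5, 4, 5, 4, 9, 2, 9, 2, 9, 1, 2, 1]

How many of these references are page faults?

6

6: fault, frames (6)
5: fault, frames (6 5)
6: hit
4: fault, frames (5 6 4)
5: hit
4: hit
5: hit
4: hit
9: fault, frames (6 5 4 9)
2: fault, evict 6, frames (5 4 9 2)
9: hit
2: hit
9: hit
1: fault, evict 5, frames (4 2 9 1)
2: hit
1: hit
Page faults: 6.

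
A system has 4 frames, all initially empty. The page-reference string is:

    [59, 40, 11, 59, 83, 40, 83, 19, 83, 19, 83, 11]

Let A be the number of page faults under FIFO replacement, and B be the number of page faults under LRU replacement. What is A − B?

Under FIFO: F F F . F . . F . . . . → 5 faults.
Under LRU: F F F . F . . F . . . F → 6 faults.
A − B = 5 − 6 = -1.

-1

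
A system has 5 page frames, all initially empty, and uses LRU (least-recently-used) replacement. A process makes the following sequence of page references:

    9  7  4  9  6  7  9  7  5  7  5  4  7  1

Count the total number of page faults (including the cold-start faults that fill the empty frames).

9: fault, frames {9}
7: fault, frames {9,7}
4: fault, frames {9,7,4}
9: hit
6: fault, frames {7,4,9,6}
7: hit
9: hit
7: hit
5: fault, frames {4,6,9,7,5}
7: hit
5: hit
4: hit
7: hit
1: fault, evict 6, frames {9,5,4,7,1}
Page faults: 6.

6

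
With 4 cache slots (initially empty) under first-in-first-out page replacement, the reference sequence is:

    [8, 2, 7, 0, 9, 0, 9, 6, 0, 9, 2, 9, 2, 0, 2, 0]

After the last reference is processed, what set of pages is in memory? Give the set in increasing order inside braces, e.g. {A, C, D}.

{0, 2, 6, 9}

8 → miss, frames (8)
2 → miss, frames (8 2)
7 → miss, frames (8 2 7)
0 → miss, frames (8 2 7 0)
9 → miss, evict 8, frames (2 7 0 9)
0 → hit
9 → hit
6 → miss, evict 2, frames (7 0 9 6)
0 → hit
9 → hit
2 → miss, evict 7, frames (0 9 6 2)
9 → hit
2 → hit
0 → hit
2 → hit
0 → hit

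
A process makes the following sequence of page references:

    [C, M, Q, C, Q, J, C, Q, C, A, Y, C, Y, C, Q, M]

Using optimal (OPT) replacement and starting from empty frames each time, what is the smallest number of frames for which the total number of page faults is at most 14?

2

f=1: 16 faults
f=2: 9 faults
f=3: 7 faults
f=4: 6 faults
f=5: 6 faults
f=6: 6 faults
Smallest f with faults ≤ 14 is 2.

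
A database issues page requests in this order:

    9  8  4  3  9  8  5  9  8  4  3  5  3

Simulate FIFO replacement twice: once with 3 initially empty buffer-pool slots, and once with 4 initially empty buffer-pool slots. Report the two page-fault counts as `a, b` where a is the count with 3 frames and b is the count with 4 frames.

9, 10

3 frames: F F F F F F F . . F F . . → 9 faults.
4 frames: F F F F . . F F F F F F . → 10 faults.
10 > 9: adding a frame increased faults — Belady's anomaly.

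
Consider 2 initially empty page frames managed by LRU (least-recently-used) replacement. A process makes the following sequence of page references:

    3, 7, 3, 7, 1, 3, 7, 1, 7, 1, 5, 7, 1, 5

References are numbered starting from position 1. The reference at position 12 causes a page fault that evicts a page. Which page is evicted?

pos 1: 3 -> miss, frames (3)
pos 2: 7 -> miss, frames (3 7)
pos 3: 3 -> hit
pos 4: 7 -> hit
pos 5: 1 -> miss, evict 3, frames (7 1)
pos 6: 3 -> miss, evict 7, frames (1 3)
pos 7: 7 -> miss, evict 1, frames (3 7)
pos 8: 1 -> miss, evict 3, frames (7 1)
pos 9: 7 -> hit
pos 10: 1 -> hit
pos 11: 5 -> miss, evict 7, frames (1 5)
pos 12: 7 -> miss, evict 1, frames (5 7)
At position 12, page 1 is evicted.

1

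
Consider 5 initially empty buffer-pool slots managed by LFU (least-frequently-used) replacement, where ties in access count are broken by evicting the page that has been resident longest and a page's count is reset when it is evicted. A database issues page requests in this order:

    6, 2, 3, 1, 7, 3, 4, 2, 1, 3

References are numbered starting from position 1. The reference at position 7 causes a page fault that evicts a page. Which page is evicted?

pos 1: 6: miss, frames [6]
pos 2: 2: miss, frames [6, 2]
pos 3: 3: miss, frames [6, 2, 3]
pos 4: 1: miss, frames [6, 2, 3, 1]
pos 5: 7: miss, frames [6, 2, 3, 1, 7]
pos 6: 3: hit
pos 7: 4: miss, evict 6, frames [2, 3, 1, 7, 4]
At position 7, page 6 is evicted.

6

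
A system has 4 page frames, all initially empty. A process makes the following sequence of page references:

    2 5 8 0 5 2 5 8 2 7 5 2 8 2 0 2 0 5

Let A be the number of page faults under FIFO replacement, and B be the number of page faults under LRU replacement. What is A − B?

Under FIFO: F F F F . . . . . F . F . . . . . F → 7 faults.
Under LRU: F F F F . . . . . F . . . . F . . . → 6 faults.
A − B = 7 − 6 = 1.

1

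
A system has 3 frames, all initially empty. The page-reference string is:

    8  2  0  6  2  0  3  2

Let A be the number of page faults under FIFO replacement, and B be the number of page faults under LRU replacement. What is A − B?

Under FIFO: F F F F . . F F → 6 faults.
Under LRU: F F F F . . F . → 5 faults.
A − B = 6 − 5 = 1.

1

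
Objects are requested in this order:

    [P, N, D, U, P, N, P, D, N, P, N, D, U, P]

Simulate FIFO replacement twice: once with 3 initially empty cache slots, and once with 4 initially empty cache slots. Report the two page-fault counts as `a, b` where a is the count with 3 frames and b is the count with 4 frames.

3 frames: F F F F F F . F . . . . F F → 9 faults.
4 frames: F F F F . . . . . . . . . . → 4 faults.
4 < 9: adding a frame reduced faults, as is typical.

9, 4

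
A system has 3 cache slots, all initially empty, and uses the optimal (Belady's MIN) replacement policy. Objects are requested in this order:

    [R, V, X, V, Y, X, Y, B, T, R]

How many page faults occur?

6

R: miss, frames {R}
V: miss, frames {R,V}
X: miss, frames {R,V,X}
V: hit
Y: miss, evict V, frames {R,X,Y}
X: hit
Y: hit
B: miss, evict Y, frames {R,X,B}
T: miss, evict B, frames {R,X,T}
R: hit
Page faults: 6.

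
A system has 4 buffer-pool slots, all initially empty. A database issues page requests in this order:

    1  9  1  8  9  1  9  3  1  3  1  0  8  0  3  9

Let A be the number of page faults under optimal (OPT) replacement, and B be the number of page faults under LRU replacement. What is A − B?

Under OPT: F F . F . . . F . . . F . . . . → 5 faults.
Under LRU: F F . F . . . F . . . F F . . F → 7 faults.
A − B = 5 − 7 = -2.

-2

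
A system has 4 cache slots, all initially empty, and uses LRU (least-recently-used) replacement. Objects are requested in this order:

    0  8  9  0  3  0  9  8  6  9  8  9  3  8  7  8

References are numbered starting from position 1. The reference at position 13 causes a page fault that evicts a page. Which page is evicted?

0

pos 1: 0: fault, frames {0}
pos 2: 8: fault, frames {0,8}
pos 3: 9: fault, frames {0,8,9}
pos 4: 0: hit
pos 5: 3: fault, frames {8,9,0,3}
pos 6: 0: hit
pos 7: 9: hit
pos 8: 8: hit
pos 9: 6: fault, evict 3, frames {0,9,8,6}
pos 10: 9: hit
pos 11: 8: hit
pos 12: 9: hit
pos 13: 3: fault, evict 0, frames {6,8,9,3}
At position 13, page 0 is evicted.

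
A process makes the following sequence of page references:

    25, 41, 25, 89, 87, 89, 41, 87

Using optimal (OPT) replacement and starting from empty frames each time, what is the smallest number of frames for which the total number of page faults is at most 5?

f=1: 8 faults
f=2: 5 faults
f=3: 4 faults
f=4: 4 faults
Smallest f with faults ≤ 5 is 2.

2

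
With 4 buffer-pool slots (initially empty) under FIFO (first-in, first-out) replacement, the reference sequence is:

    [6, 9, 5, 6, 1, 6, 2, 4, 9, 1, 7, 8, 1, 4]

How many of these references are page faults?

6: fault, frames [6]
9: fault, frames [6, 9]
5: fault, frames [6, 9, 5]
6: hit
1: fault, frames [6, 9, 5, 1]
6: hit
2: fault, evict 6, frames [9, 5, 1, 2]
4: fault, evict 9, frames [5, 1, 2, 4]
9: fault, evict 5, frames [1, 2, 4, 9]
1: hit
7: fault, evict 1, frames [2, 4, 9, 7]
8: fault, evict 2, frames [4, 9, 7, 8]
1: fault, evict 4, frames [9, 7, 8, 1]
4: fault, evict 9, frames [7, 8, 1, 4]
Page faults: 11.

11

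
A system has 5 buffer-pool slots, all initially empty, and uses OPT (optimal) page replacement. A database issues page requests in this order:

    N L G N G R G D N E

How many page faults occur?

6

N → miss, frames [N]
L → miss, frames [N, L]
G → miss, frames [N, L, G]
N → hit
G → hit
R → miss, frames [N, L, G, R]
G → hit
D → miss, frames [N, L, G, R, D]
N → hit
E → miss, evict D, frames [N, L, G, R, E]
Page faults: 6.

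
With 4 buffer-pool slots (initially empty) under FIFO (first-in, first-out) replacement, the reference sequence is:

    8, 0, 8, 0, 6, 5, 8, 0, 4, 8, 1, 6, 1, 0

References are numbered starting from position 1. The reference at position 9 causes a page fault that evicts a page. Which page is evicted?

pos 1: 8 → fault, frames (8)
pos 2: 0 → fault, frames (8 0)
pos 3: 8 → hit
pos 4: 0 → hit
pos 5: 6 → fault, frames (8 0 6)
pos 6: 5 → fault, frames (8 0 6 5)
pos 7: 8 → hit
pos 8: 0 → hit
pos 9: 4 → fault, evict 8, frames (0 6 5 4)
At position 9, page 8 is evicted.

8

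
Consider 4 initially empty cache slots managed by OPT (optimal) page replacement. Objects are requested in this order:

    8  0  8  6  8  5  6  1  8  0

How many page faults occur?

8: fault, frames (8)
0: fault, frames (8 0)
8: hit
6: fault, frames (8 0 6)
8: hit
5: fault, frames (8 0 6 5)
6: hit
1: fault, evict 5, frames (8 0 6 1)
8: hit
0: hit
Page faults: 5.

5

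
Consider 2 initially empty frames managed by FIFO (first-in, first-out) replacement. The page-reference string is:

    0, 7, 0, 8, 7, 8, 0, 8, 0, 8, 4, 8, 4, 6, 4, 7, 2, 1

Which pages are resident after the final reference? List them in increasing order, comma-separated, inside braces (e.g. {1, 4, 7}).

0: fault, frames (0)
7: fault, frames (0 7)
0: hit
8: fault, evict 0, frames (7 8)
7: hit
8: hit
0: fault, evict 7, frames (8 0)
8: hit
0: hit
8: hit
4: fault, evict 8, frames (0 4)
8: fault, evict 0, frames (4 8)
4: hit
6: fault, evict 4, frames (8 6)
4: fault, evict 8, frames (6 4)
7: fault, evict 6, frames (4 7)
2: fault, evict 4, frames (7 2)
1: fault, evict 7, frames (2 1)

{1, 2}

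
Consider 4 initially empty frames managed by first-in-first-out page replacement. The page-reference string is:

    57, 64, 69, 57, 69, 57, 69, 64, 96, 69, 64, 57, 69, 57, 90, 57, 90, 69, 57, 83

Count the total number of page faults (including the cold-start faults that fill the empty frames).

7

57: miss, frames {57}
64: miss, frames {57,64}
69: miss, frames {57,64,69}
57: hit
69: hit
57: hit
69: hit
64: hit
96: miss, frames {57,64,69,96}
69: hit
64: hit
57: hit
69: hit
57: hit
90: miss, evict 57, frames {64,69,96,90}
57: miss, evict 64, frames {69,96,90,57}
90: hit
69: hit
57: hit
83: miss, evict 69, frames {96,90,57,83}
Page faults: 7.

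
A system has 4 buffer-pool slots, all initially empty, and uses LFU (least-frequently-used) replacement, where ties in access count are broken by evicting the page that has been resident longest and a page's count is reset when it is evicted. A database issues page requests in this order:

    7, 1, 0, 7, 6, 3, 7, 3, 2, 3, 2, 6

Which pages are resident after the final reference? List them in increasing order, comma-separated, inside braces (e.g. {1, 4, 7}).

7: miss, frames (7)
1: miss, frames (7 1)
0: miss, frames (7 1 0)
7: hit
6: miss, frames (7 1 0 6)
3: miss, evict 1, frames (7 0 6 3)
7: hit
3: hit
2: miss, evict 0, frames (7 6 3 2)
3: hit
2: hit
6: hit

{2, 3, 6, 7}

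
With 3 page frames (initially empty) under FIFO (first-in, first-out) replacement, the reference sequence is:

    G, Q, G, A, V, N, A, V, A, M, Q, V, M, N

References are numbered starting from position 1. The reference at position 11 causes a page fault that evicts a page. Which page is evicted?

V

pos 1: G → miss, frames [G]
pos 2: Q → miss, frames [G, Q]
pos 3: G → hit
pos 4: A → miss, frames [G, Q, A]
pos 5: V → miss, evict G, frames [Q, A, V]
pos 6: N → miss, evict Q, frames [A, V, N]
pos 7: A → hit
pos 8: V → hit
pos 9: A → hit
pos 10: M → miss, evict A, frames [V, N, M]
pos 11: Q → miss, evict V, frames [N, M, Q]
At position 11, page V is evicted.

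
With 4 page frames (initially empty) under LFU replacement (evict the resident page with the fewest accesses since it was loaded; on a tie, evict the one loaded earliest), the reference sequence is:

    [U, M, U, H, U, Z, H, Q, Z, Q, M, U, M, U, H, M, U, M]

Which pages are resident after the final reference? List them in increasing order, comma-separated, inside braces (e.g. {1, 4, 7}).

U → fault, frames [U]
M → fault, frames [U, M]
U → hit
H → fault, frames [U, M, H]
U → hit
Z → fault, frames [U, M, H, Z]
H → hit
Q → fault, evict M, frames [U, H, Z, Q]
Z → hit
Q → hit
M → fault, evict H, frames [U, Z, Q, M]
U → hit
M → hit
U → hit
H → fault, evict Z, frames [U, Q, M, H]
M → hit
U → hit
M → hit

{H, M, Q, U}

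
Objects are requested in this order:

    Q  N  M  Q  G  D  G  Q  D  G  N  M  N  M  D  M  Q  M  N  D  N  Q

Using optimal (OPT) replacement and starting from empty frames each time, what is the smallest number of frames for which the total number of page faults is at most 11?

f=1: 22 faults
f=2: 14 faults
f=3: 9 faults
f=4: 6 faults
f=5: 5 faults
Smallest f with faults ≤ 11 is 3.

3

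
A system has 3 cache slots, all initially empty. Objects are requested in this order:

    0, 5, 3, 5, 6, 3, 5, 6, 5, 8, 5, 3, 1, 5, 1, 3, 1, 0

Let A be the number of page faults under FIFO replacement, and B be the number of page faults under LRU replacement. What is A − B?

1

Under FIFO: F F F . F . . . . F F F F . . . . F → 9 faults.
Under LRU: F F F . F . . . . F . F F . . . . F → 8 faults.
A − B = 9 − 8 = 1.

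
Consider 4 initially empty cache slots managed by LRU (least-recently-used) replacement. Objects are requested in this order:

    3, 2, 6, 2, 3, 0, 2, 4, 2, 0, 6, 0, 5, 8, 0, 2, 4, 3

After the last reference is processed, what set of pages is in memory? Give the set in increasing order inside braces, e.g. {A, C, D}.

3: miss, frames (3)
2: miss, frames (3 2)
6: miss, frames (3 2 6)
2: hit
3: hit
0: miss, frames (6 2 3 0)
2: hit
4: miss, evict 6, frames (3 0 2 4)
2: hit
0: hit
6: miss, evict 3, frames (4 2 0 6)
0: hit
5: miss, evict 4, frames (2 6 0 5)
8: miss, evict 2, frames (6 0 5 8)
0: hit
2: miss, evict 6, frames (5 8 0 2)
4: miss, evict 5, frames (8 0 2 4)
3: miss, evict 8, frames (0 2 4 3)

{0, 2, 3, 4}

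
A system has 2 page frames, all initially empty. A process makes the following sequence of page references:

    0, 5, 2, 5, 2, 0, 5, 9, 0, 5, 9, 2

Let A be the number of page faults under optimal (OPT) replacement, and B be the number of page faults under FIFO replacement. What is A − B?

-3

Under OPT: F F F . . F . F . F . F → 7 faults.
Under FIFO: F F F . . F F F F F F F → 10 faults.
A − B = 7 − 10 = -3.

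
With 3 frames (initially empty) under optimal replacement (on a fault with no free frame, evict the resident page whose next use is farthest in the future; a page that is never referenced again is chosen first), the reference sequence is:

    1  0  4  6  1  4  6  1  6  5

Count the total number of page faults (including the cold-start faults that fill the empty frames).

1 -> fault, frames [1]
0 -> fault, frames [1, 0]
4 -> fault, frames [1, 0, 4]
6 -> fault, evict 0, frames [1, 4, 6]
1 -> hit
4 -> hit
6 -> hit
1 -> hit
6 -> hit
5 -> fault, evict 6, frames [1, 4, 5]
Page faults: 5.

5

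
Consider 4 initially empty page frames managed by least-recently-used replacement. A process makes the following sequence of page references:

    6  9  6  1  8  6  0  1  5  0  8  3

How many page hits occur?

6 -> fault, frames (6)
9 -> fault, frames (6 9)
6 -> hit
1 -> fault, frames (9 6 1)
8 -> fault, frames (9 6 1 8)
6 -> hit
0 -> fault, evict 9, frames (1 8 6 0)
1 -> hit
5 -> fault, evict 8, frames (6 0 1 5)
0 -> hit
8 -> fault, evict 6, frames (1 5 0 8)
3 -> fault, evict 1, frames (5 0 8 3)
Hits: 4.

4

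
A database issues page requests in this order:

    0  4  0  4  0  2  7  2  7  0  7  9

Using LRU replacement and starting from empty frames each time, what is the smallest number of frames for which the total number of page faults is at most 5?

f=1: 12 faults
f=2: 6 faults
f=3: 5 faults
f=4: 5 faults
f=5: 5 faults
Smallest f with faults ≤ 5 is 3.

3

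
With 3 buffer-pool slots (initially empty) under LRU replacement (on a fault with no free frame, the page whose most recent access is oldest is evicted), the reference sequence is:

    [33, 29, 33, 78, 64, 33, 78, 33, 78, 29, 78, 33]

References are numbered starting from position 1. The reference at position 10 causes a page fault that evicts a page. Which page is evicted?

pos 1: 33: fault, frames [33]
pos 2: 29: fault, frames [33, 29]
pos 3: 33: hit
pos 4: 78: fault, frames [29, 33, 78]
pos 5: 64: fault, evict 29, frames [33, 78, 64]
pos 6: 33: hit
pos 7: 78: hit
pos 8: 33: hit
pos 9: 78: hit
pos 10: 29: fault, evict 64, frames [33, 78, 29]
At position 10, page 64 is evicted.

64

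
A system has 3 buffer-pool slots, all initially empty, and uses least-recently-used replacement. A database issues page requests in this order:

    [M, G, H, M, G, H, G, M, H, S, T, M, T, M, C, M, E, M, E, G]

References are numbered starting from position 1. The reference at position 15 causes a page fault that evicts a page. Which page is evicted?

S

pos 1: M -> fault, frames {M}
pos 2: G -> fault, frames {M,G}
pos 3: H -> fault, frames {M,G,H}
pos 4: M -> hit
pos 5: G -> hit
pos 6: H -> hit
pos 7: G -> hit
pos 8: M -> hit
pos 9: H -> hit
pos 10: S -> fault, evict G, frames {M,H,S}
pos 11: T -> fault, evict M, frames {H,S,T}
pos 12: M -> fault, evict H, frames {S,T,M}
pos 13: T -> hit
pos 14: M -> hit
pos 15: C -> fault, evict S, frames {T,M,C}
At position 15, page S is evicted.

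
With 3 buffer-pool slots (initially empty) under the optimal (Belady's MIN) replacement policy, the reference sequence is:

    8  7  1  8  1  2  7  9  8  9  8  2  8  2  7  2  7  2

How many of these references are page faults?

8 -> fault, frames (8)
7 -> fault, frames (8 7)
1 -> fault, frames (8 7 1)
8 -> hit
1 -> hit
2 -> fault, evict 1, frames (8 7 2)
7 -> hit
9 -> fault, evict 7, frames (8 2 9)
8 -> hit
9 -> hit
8 -> hit
2 -> hit
8 -> hit
2 -> hit
7 -> fault, evict 9, frames (8 2 7)
2 -> hit
7 -> hit
2 -> hit
Page faults: 6.

6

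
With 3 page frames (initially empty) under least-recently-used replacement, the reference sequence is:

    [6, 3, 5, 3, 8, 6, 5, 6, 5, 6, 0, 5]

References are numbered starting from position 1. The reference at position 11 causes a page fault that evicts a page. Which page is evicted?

pos 1: 6: miss, frames {6}
pos 2: 3: miss, frames {6,3}
pos 3: 5: miss, frames {6,3,5}
pos 4: 3: hit
pos 5: 8: miss, evict 6, frames {5,3,8}
pos 6: 6: miss, evict 5, frames {3,8,6}
pos 7: 5: miss, evict 3, frames {8,6,5}
pos 8: 6: hit
pos 9: 5: hit
pos 10: 6: hit
pos 11: 0: miss, evict 8, frames {5,6,0}
At position 11, page 8 is evicted.

8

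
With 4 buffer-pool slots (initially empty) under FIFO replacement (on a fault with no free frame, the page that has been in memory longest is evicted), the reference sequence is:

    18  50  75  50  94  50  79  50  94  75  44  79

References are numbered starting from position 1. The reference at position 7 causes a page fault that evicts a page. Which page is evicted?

pos 1: 18: fault, frames {18}
pos 2: 50: fault, frames {18,50}
pos 3: 75: fault, frames {18,50,75}
pos 4: 50: hit
pos 5: 94: fault, frames {18,50,75,94}
pos 6: 50: hit
pos 7: 79: fault, evict 18, frames {50,75,94,79}
At position 7, page 18 is evicted.

18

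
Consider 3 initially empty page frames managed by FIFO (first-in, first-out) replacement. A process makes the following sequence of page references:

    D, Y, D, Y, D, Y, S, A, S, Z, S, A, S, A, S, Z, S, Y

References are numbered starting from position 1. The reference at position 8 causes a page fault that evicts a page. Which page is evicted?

pos 1: D -> miss, frames [D]
pos 2: Y -> miss, frames [D, Y]
pos 3: D -> hit
pos 4: Y -> hit
pos 5: D -> hit
pos 6: Y -> hit
pos 7: S -> miss, frames [D, Y, S]
pos 8: A -> miss, evict D, frames [Y, S, A]
At position 8, page D is evicted.

D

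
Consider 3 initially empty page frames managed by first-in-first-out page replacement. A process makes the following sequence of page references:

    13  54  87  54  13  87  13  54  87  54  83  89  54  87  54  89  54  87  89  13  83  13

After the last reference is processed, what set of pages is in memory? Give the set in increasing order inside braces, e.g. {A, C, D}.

{13, 83, 87}

13: fault, frames {13}
54: fault, frames {13,54}
87: fault, frames {13,54,87}
54: hit
13: hit
87: hit
13: hit
54: hit
87: hit
54: hit
83: fault, evict 13, frames {54,87,83}
89: fault, evict 54, frames {87,83,89}
54: fault, evict 87, frames {83,89,54}
87: fault, evict 83, frames {89,54,87}
54: hit
89: hit
54: hit
87: hit
89: hit
13: fault, evict 89, frames {54,87,13}
83: fault, evict 54, frames {87,13,83}
13: hit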